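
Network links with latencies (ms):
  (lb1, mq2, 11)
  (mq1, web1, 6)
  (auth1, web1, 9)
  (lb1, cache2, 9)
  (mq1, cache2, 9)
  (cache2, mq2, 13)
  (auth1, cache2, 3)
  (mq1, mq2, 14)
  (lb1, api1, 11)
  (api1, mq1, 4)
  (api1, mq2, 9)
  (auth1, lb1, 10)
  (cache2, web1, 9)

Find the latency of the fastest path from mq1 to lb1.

Some routes from mq1 to lb1:
mq1 → cache2 → lb1: 9 + 9 = 18
mq1 → api1 → lb1: 4 + 11 = 15
mq1 → api1 → mq2 → lb1: 4 + 9 + 11 = 24
mq1 → cache2 → auth1 → lb1: 9 + 3 + 10 = 22
mq1 → mq2 → lb1: 14 + 11 = 25
mq1 → web1 → cache2 → lb1: 6 + 9 + 9 = 24
Best route has total 15 ms.

15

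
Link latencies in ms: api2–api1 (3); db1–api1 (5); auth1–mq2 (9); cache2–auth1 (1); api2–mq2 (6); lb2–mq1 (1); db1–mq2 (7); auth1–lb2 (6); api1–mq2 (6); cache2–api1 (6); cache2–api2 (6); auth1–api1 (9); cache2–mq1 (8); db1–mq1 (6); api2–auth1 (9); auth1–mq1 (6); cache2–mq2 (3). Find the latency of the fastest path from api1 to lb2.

Checking several routes:
api1-db1-mq1-lb2: 5 + 6 + 1 = 12
api1-cache2-mq1-lb2: 6 + 8 + 1 = 15
api1-auth1-lb2: 9 + 6 = 15
api1-cache2-auth1-mq1-lb2: 6 + 1 + 6 + 1 = 14
api1-cache2-auth1-lb2: 6 + 1 + 6 = 13
Shortest: 12 ms.

12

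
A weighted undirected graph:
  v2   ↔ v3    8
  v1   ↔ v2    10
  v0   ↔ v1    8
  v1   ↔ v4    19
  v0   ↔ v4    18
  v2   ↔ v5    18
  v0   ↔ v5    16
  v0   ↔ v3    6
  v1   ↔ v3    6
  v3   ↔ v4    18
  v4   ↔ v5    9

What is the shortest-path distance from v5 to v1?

Some routes from v5 to v1:
v5 -> v0 -> v3 -> v1: 16 + 6 + 6 = 28
v5 -> v4 -> v1: 9 + 19 = 28
v5 -> v2 -> v1: 18 + 10 = 28
v5 -> v0 -> v1: 16 + 8 = 24
v5 -> v2 -> v3 -> v1: 18 + 8 + 6 = 32
Best route has total 24.

24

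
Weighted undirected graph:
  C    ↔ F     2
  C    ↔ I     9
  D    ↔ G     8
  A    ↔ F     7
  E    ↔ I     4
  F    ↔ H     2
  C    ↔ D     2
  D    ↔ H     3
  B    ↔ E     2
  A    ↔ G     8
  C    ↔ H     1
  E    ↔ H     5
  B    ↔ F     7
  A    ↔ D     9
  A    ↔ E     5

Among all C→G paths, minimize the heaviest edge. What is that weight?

8

Comparing a few candidate routes:
C → D → H → E → A → G: max(2, 3, 5, 5, 8) = 8
C → D → H → E → B → F → A → G: max(2, 3, 5, 2, 7, 7, 8) = 8
C → D → H → F → B → E → A → G: max(2, 3, 2, 7, 2, 5, 8) = 8
C → D → G: max(2, 8) = 8
The minimum achievable maximum is 8.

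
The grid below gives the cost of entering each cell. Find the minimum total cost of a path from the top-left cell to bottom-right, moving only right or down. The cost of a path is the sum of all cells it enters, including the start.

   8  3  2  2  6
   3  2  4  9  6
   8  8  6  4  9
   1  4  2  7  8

40

Take [0,0] [0,1] [0,2] [1,2] [2,2] [3,2] [3,3] [3,4] for a total of 8 + 3 + 2 + 4 + 6 + 2 + 7 + 8 = 40.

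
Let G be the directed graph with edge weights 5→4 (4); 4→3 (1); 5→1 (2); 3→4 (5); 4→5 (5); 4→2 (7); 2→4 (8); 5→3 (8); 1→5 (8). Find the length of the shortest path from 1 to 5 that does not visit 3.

8

Candidate routes:
1 → 5: 8
Shortest: 8.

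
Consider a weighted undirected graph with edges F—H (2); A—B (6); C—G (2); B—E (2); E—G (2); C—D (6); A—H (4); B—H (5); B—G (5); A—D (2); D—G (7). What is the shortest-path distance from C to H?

Checking several routes:
C-D-A-H: 6 + 2 + 4 = 12
C-G-D-A-H: 2 + 7 + 2 + 4 = 15
C-G-B-H: 2 + 5 + 5 = 12
C-G-E-B-A-H: 2 + 2 + 2 + 6 + 4 = 16
C-G-E-B-H: 2 + 2 + 2 + 5 = 11
Shortest: 11.

11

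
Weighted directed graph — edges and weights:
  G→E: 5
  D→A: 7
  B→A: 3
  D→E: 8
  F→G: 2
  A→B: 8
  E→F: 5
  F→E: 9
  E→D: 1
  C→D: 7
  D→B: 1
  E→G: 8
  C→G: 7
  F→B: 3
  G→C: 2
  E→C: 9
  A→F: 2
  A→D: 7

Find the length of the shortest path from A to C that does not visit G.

20

Candidate routes:
A - D - E - C: 7 + 8 + 9 = 24
A - F - E - C: 2 + 9 + 9 = 20
The minimum is 20.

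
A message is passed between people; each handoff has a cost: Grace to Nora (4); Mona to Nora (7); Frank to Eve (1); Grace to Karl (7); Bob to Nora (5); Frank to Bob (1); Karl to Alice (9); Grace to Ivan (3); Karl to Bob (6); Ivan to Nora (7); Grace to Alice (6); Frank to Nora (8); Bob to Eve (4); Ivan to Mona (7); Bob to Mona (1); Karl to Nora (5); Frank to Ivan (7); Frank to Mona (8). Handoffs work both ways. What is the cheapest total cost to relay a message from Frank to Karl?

A few of the Frank→Karl routes:
Frank → Bob → Nora → Karl: 1 + 5 + 5 = 11
Frank → Bob → Mona → Nora → Karl: 1 + 1 + 7 + 5 = 14
Frank → Nora → Karl: 8 + 5 = 13
Frank → Eve → Bob → Karl: 1 + 4 + 6 = 11
Frank → Bob → Karl: 1 + 6 = 7
The minimum is 7.

7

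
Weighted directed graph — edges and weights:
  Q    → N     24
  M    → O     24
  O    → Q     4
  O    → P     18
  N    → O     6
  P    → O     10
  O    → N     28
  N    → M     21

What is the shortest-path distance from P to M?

59

Paths from P to M:
P → O → Q → N → M: 10 + 4 + 24 + 21 = 59
P → O → N → M: 10 + 28 + 21 = 59
Shortest: 59.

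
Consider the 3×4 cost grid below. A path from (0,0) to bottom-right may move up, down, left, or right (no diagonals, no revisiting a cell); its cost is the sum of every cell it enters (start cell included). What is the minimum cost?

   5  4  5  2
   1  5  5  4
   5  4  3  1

Take r0c0 -> r1c0 -> r1c1 -> r2c1 -> r2c2 -> r2c3 for a total of 5 + 1 + 5 + 4 + 3 + 1 = 19.

19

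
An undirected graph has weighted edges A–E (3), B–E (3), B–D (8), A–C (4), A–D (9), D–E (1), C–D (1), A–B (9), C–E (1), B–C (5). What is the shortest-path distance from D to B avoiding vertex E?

Checking several routes:
D -> B: 8
D -> C -> A -> B: 1 + 4 + 9 = 14
D -> C -> B: 1 + 5 = 6
Shortest: 6.

6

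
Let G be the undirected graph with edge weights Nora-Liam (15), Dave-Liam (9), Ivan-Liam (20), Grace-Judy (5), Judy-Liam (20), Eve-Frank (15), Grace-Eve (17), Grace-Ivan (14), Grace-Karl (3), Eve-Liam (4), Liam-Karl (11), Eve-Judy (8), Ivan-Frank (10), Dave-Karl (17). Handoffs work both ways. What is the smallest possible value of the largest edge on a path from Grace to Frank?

Some routes from Grace to Frank:
Grace-Eve-Frank: max(17, 15) = 17
Grace-Karl-Liam-Eve-Frank: max(3, 11, 4, 15) = 15
Grace-Ivan-Frank: max(14, 10) = 14
Grace-Judy-Eve-Frank: max(5, 8, 15) = 15
Best route has worst link 14.

14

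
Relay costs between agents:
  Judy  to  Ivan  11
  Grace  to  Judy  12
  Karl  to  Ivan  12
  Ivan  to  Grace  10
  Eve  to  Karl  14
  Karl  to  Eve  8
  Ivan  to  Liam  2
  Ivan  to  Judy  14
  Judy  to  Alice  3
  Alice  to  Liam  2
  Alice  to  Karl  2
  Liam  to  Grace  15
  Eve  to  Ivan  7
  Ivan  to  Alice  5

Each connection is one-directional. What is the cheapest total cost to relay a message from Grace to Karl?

Paths from Grace to Karl:
Grace - Judy - Alice - Karl: 12 + 3 + 2 = 17
Grace - Judy - Ivan - Alice - Karl: 12 + 11 + 5 + 2 = 30
Shortest: 17.

17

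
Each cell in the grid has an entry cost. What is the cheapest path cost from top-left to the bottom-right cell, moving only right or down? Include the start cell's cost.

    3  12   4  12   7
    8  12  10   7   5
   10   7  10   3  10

Take [0,0]→[0,1]→[0,2]→[1,2]→[1,3]→[2,3]→[2,4] for a total of 3 + 12 + 4 + 10 + 7 + 3 + 10 = 49.

49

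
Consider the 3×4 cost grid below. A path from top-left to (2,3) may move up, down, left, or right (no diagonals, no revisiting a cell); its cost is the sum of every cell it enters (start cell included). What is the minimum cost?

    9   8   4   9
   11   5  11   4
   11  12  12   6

40

One optimal route is r0c0→r0c1→r0c2→r0c3→r1c3→r2c3.
Its cost is 9 + 8 + 4 + 9 + 4 + 6 = 40.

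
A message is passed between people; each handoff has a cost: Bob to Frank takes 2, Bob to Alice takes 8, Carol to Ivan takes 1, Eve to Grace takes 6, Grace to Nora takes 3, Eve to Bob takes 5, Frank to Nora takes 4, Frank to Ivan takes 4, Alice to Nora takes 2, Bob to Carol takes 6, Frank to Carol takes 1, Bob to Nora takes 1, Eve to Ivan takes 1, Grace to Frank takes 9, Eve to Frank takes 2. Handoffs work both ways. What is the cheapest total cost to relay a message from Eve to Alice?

A few of the Eve→Alice routes:
Eve -> Ivan -> Frank -> Bob -> Nora -> Alice: 1 + 4 + 2 + 1 + 2 = 10
Eve -> Frank -> Nora -> Alice: 2 + 4 + 2 = 8
Eve -> Ivan -> Carol -> Frank -> Bob -> Nora -> Alice: 1 + 1 + 1 + 2 + 1 + 2 = 8
Eve -> Frank -> Bob -> Nora -> Alice: 2 + 2 + 1 + 2 = 7
Eve -> Ivan -> Carol -> Frank -> Nora -> Alice: 1 + 1 + 1 + 4 + 2 = 9
Eve -> Bob -> Nora -> Alice: 5 + 1 + 2 = 8
Best route has total 7.

7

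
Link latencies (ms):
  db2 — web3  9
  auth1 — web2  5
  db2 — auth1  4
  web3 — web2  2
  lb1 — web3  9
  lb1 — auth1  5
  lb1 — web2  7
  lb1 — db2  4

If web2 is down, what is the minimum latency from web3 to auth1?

Paths from web3 to auth1 avoiding web2:
web3 - db2 - lb1 - auth1: 9 + 4 + 5 = 18
web3 - lb1 - auth1: 9 + 5 = 14
web3 - db2 - auth1: 9 + 4 = 13
web3 - lb1 - db2 - auth1: 9 + 4 + 4 = 17
Shortest: 13 ms.

13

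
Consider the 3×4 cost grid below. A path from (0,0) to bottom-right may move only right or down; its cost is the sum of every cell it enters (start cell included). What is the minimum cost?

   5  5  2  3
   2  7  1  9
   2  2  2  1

14

Take r0c0 -> r1c0 -> r2c0 -> r2c1 -> r2c2 -> r2c3 for a total of 5 + 2 + 2 + 2 + 2 + 1 = 14.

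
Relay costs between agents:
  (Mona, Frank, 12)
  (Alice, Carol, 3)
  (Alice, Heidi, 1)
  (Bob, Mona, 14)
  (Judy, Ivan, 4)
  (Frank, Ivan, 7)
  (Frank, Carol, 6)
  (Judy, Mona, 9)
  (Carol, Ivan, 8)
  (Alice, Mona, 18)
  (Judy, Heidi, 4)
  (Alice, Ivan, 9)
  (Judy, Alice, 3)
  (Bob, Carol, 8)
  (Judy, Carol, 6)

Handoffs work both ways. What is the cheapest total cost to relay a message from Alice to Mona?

Comparing a few candidate routes:
Alice→Carol→Judy→Mona: 3 + 6 + 9 = 18
Alice→Judy→Mona: 3 + 9 = 12
Alice→Heidi→Judy→Mona: 1 + 4 + 9 = 14
Alice→Mona: 18
Shortest: 12.

12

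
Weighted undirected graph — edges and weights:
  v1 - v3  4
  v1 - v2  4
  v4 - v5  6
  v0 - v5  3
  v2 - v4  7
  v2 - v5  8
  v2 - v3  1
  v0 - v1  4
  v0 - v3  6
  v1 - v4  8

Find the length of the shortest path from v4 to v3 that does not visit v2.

Paths from v4 to v3 avoiding v2:
v4-v1-v0-v3: 8 + 4 + 6 = 18
v4-v5-v0-v1-v3: 6 + 3 + 4 + 4 = 17
v4-v1-v3: 8 + 4 = 12
v4-v5-v0-v3: 6 + 3 + 6 = 15
Best route has total 12.

12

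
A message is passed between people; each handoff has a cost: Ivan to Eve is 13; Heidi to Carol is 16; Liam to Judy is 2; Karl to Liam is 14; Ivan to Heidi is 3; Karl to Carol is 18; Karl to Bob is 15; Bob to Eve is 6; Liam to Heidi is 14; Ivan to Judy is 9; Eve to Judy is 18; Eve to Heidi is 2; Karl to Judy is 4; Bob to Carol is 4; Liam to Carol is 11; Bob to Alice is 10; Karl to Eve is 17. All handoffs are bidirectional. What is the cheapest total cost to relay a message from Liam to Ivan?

11

Comparing a few candidate routes:
Liam - Judy - Ivan: 2 + 9 = 11
Liam - Heidi - Ivan: 14 + 3 = 17
Liam - Judy - Eve - Heidi - Ivan: 2 + 18 + 2 + 3 = 25
Best route has total 11.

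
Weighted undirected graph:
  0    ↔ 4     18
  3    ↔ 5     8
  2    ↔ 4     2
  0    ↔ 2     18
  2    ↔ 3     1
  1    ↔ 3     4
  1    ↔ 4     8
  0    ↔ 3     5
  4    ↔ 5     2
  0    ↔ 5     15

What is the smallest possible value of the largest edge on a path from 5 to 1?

4

Some routes from 5 to 1:
5 -> 4 -> 2 -> 3 -> 1: max(2, 2, 1, 4) = 4
5 -> 4 -> 1: max(2, 8) = 8
5 -> 3 -> 2 -> 4 -> 1: max(8, 1, 2, 8) = 8
5 -> 3 -> 1: max(8, 4) = 8
Smallest bottleneck: 4.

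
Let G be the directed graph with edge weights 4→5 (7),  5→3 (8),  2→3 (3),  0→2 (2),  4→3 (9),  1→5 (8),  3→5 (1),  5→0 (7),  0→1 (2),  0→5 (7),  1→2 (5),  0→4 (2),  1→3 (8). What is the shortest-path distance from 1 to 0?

15

Candidate routes:
1-2-3-5-0: 5 + 3 + 1 + 7 = 16
1-3-5-0: 8 + 1 + 7 = 16
1-5-0: 8 + 7 = 15
Shortest: 15.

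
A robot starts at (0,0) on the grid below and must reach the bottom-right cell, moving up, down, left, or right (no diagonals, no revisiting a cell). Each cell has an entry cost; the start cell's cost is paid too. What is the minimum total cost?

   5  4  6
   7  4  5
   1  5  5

Path r0c0 -> r0c1 -> r1c1 -> r1c2 -> r2c2: 5 + 4 + 4 + 5 + 5 = 23.

23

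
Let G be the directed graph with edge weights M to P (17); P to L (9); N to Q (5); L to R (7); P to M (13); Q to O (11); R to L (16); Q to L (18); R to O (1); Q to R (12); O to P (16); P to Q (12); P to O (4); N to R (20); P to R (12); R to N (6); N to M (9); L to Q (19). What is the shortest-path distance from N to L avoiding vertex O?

23

Checking several routes:
N-Q-L: 5 + 18 = 23
N-M-P-R-L: 9 + 17 + 12 + 16 = 54
N-M-P-L: 9 + 17 + 9 = 35
N-R-L: 20 + 16 = 36
N-Q-R-L: 5 + 12 + 16 = 33
Best route has total 23.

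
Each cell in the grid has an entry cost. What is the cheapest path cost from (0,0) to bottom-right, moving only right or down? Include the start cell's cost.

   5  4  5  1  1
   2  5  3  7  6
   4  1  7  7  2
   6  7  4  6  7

31

Take r0c0 → r0c1 → r0c2 → r0c3 → r0c4 → r1c4 → r2c4 → r3c4 for a total of 5 + 4 + 5 + 1 + 1 + 6 + 2 + 7 = 31.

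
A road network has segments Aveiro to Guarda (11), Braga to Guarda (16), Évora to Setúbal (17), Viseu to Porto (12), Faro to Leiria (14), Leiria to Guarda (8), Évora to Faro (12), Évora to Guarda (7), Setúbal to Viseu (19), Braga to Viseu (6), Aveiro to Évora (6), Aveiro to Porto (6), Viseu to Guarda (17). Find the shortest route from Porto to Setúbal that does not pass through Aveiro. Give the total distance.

31

A few of the Porto→Setúbal routes:
Porto -> Viseu -> Braga -> Guarda -> Évora -> Setúbal: 12 + 6 + 16 + 7 + 17 = 58
Porto -> Viseu -> Guarda -> Leiria -> Faro -> Évora -> Setúbal: 12 + 17 + 8 + 14 + 12 + 17 = 80
Porto -> Viseu -> Guarda -> Évora -> Setúbal: 12 + 17 + 7 + 17 = 53
Porto -> Viseu -> Setúbal: 12 + 19 = 31
Shortest: 31.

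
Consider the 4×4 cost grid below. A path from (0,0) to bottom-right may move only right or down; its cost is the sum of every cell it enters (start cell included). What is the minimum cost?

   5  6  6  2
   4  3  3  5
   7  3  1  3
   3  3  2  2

Best path: [0,0] [1,0] [1,1] [1,2] [2,2] [3,2] [3,3]
Cost: 5 + 4 + 3 + 3 + 1 + 2 + 2 = 20

20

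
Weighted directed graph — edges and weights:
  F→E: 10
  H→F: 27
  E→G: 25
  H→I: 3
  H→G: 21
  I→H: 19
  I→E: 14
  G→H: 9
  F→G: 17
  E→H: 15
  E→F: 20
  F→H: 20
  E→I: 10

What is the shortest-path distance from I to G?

Checking several routes:
I→E→G: 14 + 25 = 39
I→E→H→G: 14 + 15 + 21 = 50
I→H→G: 19 + 21 = 40
I→H→F→G: 19 + 27 + 17 = 63
I→E→F→G: 14 + 20 + 17 = 51
The minimum is 39.

39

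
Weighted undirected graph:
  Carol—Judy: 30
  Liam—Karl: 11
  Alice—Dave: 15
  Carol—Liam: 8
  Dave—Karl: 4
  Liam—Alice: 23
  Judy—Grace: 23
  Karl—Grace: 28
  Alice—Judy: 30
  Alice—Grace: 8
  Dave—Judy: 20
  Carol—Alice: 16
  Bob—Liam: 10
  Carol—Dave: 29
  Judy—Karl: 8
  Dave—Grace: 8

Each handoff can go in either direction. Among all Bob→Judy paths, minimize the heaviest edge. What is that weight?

11

Comparing a few candidate routes:
Bob -> Liam -> Carol -> Alice -> Dave -> Karl -> Judy: max(10, 8, 16, 15, 4, 8) = 16
Bob -> Liam -> Carol -> Alice -> Dave -> Judy: max(10, 8, 16, 15, 20) = 20
Bob -> Liam -> Karl -> Judy: max(10, 11, 8) = 11
Bob -> Liam -> Carol -> Alice -> Grace -> Dave -> Karl -> Judy: max(10, 8, 16, 8, 8, 4, 8) = 16
Best route has worst link 11.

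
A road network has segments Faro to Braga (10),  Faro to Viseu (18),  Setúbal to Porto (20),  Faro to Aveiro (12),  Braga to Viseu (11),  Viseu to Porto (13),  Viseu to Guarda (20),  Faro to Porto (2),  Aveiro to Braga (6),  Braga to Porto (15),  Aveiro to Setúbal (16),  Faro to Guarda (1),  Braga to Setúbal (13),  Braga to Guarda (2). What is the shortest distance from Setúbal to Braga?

13

Some routes from Setúbal to Braga:
Setúbal -> Porto -> Faro -> Braga: 20 + 2 + 10 = 32
Setúbal -> Braga: 13
Setúbal -> Aveiro -> Braga: 16 + 6 = 22
Setúbal -> Porto -> Faro -> Guarda -> Braga: 20 + 2 + 1 + 2 = 25
Setúbal -> Aveiro -> Faro -> Guarda -> Braga: 16 + 12 + 1 + 2 = 31
Best route has total 13.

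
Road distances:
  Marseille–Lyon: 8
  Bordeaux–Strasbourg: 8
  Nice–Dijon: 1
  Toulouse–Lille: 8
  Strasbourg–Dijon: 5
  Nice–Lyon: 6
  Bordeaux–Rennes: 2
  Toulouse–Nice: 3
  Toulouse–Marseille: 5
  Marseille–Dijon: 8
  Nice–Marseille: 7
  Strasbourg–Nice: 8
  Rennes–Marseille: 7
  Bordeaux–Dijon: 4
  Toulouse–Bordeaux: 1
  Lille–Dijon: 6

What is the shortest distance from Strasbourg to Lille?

Some routes from Strasbourg to Lille:
Strasbourg-Bordeaux-Toulouse-Lille: 8 + 1 + 8 = 17
Strasbourg-Nice-Dijon-Lille: 8 + 1 + 6 = 15
Strasbourg-Dijon-Lille: 5 + 6 = 11
Strasbourg-Dijon-Nice-Toulouse-Lille: 5 + 1 + 3 + 8 = 17
Best route has total 11.

11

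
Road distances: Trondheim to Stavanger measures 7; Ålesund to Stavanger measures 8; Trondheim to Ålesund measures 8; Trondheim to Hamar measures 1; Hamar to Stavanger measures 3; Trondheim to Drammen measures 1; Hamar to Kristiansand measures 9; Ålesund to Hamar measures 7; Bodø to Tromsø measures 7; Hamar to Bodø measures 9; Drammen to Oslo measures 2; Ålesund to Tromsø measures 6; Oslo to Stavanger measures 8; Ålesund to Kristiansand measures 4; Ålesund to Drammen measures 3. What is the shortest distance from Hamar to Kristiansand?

Comparing a few candidate routes:
Hamar - Trondheim - Drammen - Ålesund - Kristiansand: 1 + 1 + 3 + 4 = 9
Hamar - Kristiansand: 9
Hamar - Ålesund - Kristiansand: 7 + 4 = 11
Shortest: 9.

9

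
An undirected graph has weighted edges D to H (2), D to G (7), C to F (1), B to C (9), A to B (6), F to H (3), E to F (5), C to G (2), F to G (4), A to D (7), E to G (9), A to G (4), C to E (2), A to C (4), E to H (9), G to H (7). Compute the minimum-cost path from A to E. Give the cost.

6

Some routes from A to E:
A-G-F-C-E: 4 + 4 + 1 + 2 = 11
A-G-C-F-E: 4 + 2 + 1 + 5 = 12
A-C-F-E: 4 + 1 + 5 = 10
A-G-C-E: 4 + 2 + 2 = 8
A-C-E: 4 + 2 = 6
Shortest: 6.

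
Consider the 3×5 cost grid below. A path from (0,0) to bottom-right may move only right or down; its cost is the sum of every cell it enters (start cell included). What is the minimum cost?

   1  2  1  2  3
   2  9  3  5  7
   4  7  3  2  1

Path r0c0 -> r0c1 -> r0c2 -> r1c2 -> r2c2 -> r2c3 -> r2c4: 1 + 2 + 1 + 3 + 3 + 2 + 1 = 13.

13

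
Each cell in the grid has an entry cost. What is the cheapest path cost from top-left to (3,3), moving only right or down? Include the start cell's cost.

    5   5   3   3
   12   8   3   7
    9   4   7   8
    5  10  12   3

Take [0,0] -> [0,1] -> [0,2] -> [0,3] -> [1,3] -> [2,3] -> [3,3] for a total of 5 + 5 + 3 + 3 + 7 + 8 + 3 = 34.

34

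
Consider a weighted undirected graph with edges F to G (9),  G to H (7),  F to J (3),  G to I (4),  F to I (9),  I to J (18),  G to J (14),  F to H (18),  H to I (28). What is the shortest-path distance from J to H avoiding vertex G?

Routes from J to H avoiding G:
J → F → I → H: 3 + 9 + 28 = 40
J → F → H: 3 + 18 = 21
J → I → F → H: 18 + 9 + 18 = 45
J → I → H: 18 + 28 = 46
The minimum is 21.

21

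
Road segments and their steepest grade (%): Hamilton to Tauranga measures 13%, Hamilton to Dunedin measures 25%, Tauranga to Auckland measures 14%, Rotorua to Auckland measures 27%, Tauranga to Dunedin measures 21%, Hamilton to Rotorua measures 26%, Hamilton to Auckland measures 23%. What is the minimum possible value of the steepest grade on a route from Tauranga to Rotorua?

A few of the Tauranga→Rotorua routes:
Tauranga→Dunedin→Hamilton→Rotorua: max(21, 25, 26) = 26
Tauranga→Hamilton→Auckland→Rotorua: max(13, 23, 27) = 27
Tauranga→Hamilton→Rotorua: max(13, 26) = 26
Tauranga→Dunedin→Hamilton→Auckland→Rotorua: max(21, 25, 23, 27) = 27
Tauranga→Auckland→Hamilton→Rotorua: max(14, 23, 26) = 26
Best route has worst link 26%.

26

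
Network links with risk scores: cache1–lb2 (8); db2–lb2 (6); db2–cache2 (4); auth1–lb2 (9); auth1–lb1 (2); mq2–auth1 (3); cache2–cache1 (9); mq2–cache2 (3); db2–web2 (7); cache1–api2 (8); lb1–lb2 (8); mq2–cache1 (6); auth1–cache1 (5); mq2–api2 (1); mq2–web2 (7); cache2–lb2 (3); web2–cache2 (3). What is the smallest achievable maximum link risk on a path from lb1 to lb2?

Some routes from lb1 to lb2:
lb1 → auth1 → cache1 → mq2 → cache2 → db2 → lb2: max(2, 5, 6, 3, 4, 6) = 6
lb1 → auth1 → mq2 → cache2 → lb2: max(2, 3, 3, 3) = 3
lb1 → auth1 → cache1 → mq2 → cache2 → lb2: max(2, 5, 6, 3, 3) = 6
The minimum achievable maximum is 3.

3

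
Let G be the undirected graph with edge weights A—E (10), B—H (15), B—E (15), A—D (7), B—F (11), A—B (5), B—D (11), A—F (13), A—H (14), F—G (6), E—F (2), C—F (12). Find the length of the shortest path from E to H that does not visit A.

28

Candidate routes:
E-B-H: 15 + 15 = 30
E-F-B-H: 2 + 11 + 15 = 28
The minimum is 28.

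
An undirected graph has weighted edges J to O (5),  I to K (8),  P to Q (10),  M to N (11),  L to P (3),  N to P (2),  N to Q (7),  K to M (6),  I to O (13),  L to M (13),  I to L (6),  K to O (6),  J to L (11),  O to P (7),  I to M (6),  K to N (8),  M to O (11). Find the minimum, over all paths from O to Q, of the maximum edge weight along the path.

Comparing a few candidate routes:
O→P→L→I→M→K→N→Q: max(7, 3, 6, 6, 6, 8, 7) = 8
O→P→N→Q: max(7, 2, 7) = 7
O→K→M→I→L→P→N→Q: max(6, 6, 6, 6, 3, 2, 7) = 7
The minimum achievable maximum is 7.

7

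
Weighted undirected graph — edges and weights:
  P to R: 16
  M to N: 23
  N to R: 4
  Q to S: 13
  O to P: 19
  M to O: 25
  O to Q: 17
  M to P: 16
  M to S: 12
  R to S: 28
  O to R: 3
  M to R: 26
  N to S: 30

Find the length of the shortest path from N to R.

4

Checking several routes:
N - M - P - R: 23 + 16 + 16 = 55
N - M - R: 23 + 26 = 49
N - M - O - R: 23 + 25 + 3 = 51
N - R: 4
Best route has total 4.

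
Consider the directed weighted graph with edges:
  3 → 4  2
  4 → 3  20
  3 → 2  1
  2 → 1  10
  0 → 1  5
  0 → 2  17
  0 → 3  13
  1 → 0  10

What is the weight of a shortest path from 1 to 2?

24

Candidate routes:
1 - 0 - 2: 10 + 17 = 27
1 - 0 - 3 - 2: 10 + 13 + 1 = 24
Shortest: 24.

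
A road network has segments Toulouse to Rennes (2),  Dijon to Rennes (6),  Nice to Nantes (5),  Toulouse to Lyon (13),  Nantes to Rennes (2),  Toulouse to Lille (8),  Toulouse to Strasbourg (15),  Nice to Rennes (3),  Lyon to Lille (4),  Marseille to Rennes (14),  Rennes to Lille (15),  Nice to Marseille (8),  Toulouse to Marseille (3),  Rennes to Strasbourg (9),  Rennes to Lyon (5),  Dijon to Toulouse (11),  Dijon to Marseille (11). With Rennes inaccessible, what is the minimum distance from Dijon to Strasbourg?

26

Paths from Dijon to Strasbourg avoiding Rennes:
Dijon→Toulouse→Strasbourg: 11 + 15 = 26
Dijon→Marseille→Toulouse→Strasbourg: 11 + 3 + 15 = 29
Best route has total 26 mi.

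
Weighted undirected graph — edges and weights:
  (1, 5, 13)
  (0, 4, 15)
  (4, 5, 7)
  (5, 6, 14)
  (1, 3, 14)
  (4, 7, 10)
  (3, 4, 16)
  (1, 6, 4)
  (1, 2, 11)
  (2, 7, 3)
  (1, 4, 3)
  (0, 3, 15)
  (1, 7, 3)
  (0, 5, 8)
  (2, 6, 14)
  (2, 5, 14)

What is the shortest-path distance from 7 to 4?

6

Checking several routes:
7→1→4: 3 + 3 = 6
7→4: 10
7→2→1→4: 3 + 11 + 3 = 17
Best route has total 6.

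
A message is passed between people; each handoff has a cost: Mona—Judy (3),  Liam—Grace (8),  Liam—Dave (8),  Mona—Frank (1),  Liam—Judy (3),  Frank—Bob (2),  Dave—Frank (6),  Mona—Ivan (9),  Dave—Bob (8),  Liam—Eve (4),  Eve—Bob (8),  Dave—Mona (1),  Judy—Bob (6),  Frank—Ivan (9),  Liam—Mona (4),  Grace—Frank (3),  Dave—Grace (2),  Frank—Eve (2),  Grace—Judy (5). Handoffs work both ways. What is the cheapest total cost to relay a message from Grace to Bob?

5

Some routes from Grace to Bob:
Grace -> Judy -> Bob: 5 + 6 = 11
Grace -> Judy -> Mona -> Frank -> Bob: 5 + 3 + 1 + 2 = 11
Grace -> Dave -> Bob: 2 + 8 = 10
Grace -> Frank -> Bob: 3 + 2 = 5
Grace -> Dave -> Frank -> Bob: 2 + 6 + 2 = 10
Grace -> Dave -> Mona -> Frank -> Bob: 2 + 1 + 1 + 2 = 6
Best route has total 5.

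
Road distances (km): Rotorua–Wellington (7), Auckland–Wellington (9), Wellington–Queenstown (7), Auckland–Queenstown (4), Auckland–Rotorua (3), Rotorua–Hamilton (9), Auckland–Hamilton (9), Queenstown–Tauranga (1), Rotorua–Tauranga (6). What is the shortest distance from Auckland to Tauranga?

5

A few of the Auckland→Tauranga routes:
Auckland→Rotorua→Tauranga: 3 + 6 = 9
Auckland→Queenstown→Tauranga: 4 + 1 = 5
Auckland→Wellington→Queenstown→Tauranga: 9 + 7 + 1 = 17
Auckland→Rotorua→Wellington→Queenstown→Tauranga: 3 + 7 + 7 + 1 = 18
Auckland→Wellington→Rotorua→Tauranga: 9 + 7 + 6 = 22
Shortest: 5 km.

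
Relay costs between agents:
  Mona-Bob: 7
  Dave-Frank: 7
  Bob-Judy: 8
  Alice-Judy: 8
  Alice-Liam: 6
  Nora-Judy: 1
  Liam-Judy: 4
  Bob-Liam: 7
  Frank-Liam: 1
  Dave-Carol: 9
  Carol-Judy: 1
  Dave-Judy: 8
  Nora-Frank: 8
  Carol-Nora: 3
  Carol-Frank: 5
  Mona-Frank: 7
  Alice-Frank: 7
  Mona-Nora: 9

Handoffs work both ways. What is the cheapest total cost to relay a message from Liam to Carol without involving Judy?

Comparing a few candidate routes:
Liam → Alice → Frank → Carol: 6 + 7 + 5 = 18
Liam → Frank → Dave → Carol: 1 + 7 + 9 = 17
Liam → Frank → Nora → Carol: 1 + 8 + 3 = 12
Liam → Frank → Carol: 1 + 5 = 6
Shortest: 6.

6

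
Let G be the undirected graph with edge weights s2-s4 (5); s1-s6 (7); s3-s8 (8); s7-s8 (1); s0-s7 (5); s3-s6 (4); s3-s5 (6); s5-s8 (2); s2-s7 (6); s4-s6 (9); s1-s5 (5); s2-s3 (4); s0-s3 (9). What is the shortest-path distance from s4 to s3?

A few of the s4→s3 routes:
s4 - s2 - s3: 5 + 4 = 9
s4 - s6 - s3: 9 + 4 = 13
s4 - s2 - s7 - s8 - s3: 5 + 6 + 1 + 8 = 20
s4 - s2 - s7 - s8 - s5 - s3: 5 + 6 + 1 + 2 + 6 = 20
The minimum is 9.

9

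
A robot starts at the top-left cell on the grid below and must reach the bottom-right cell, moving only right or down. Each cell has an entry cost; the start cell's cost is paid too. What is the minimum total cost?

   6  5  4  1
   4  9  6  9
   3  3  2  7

Cheapest: (0,0) (1,0) (2,0) (2,1) (2,2) (2,3)
  6 + 4 + 3 + 3 + 2 + 7 = 25

25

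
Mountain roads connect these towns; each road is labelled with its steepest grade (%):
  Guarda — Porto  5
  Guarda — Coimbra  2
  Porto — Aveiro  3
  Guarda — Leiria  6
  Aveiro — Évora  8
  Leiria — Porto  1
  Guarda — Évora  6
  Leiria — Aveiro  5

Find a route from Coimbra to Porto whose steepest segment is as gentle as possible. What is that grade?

A few of the Coimbra→Porto routes:
Coimbra-Guarda-Leiria-Aveiro-Porto: max(2, 6, 5, 3) = 6
Coimbra-Guarda-Porto: max(2, 5) = 5
Coimbra-Guarda-Leiria-Porto: max(2, 6, 1) = 6
Smallest bottleneck: 5%.

5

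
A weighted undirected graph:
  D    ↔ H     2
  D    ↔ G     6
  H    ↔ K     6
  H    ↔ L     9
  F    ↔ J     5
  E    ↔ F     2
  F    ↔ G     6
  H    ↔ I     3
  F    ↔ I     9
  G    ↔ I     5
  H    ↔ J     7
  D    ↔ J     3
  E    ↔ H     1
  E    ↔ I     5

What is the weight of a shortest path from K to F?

A few of the K→F routes:
K-H-D-J-F: 6 + 2 + 3 + 5 = 16
K-H-E-F: 6 + 1 + 2 = 9
K-H-I-E-F: 6 + 3 + 5 + 2 = 16
The minimum is 9.

9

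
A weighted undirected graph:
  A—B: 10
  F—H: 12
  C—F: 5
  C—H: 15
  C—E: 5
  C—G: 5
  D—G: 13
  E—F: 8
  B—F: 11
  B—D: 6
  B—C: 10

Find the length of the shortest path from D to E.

21

Comparing a few candidate routes:
D → B → F → C → E: 6 + 11 + 5 + 5 = 27
D → B → C → F → E: 6 + 10 + 5 + 8 = 29
D → B → C → E: 6 + 10 + 5 = 21
D → G → C → E: 13 + 5 + 5 = 23
D → G → C → F → E: 13 + 5 + 5 + 8 = 31
D → B → F → E: 6 + 11 + 8 = 25
Best route has total 21.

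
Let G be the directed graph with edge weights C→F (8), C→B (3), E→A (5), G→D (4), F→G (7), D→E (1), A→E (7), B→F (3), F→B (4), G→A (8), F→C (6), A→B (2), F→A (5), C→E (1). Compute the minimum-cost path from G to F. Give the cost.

13

Routes from G to F:
G→D→E→A→B→F: 4 + 1 + 5 + 2 + 3 = 15
G→A→B→F: 8 + 2 + 3 = 13
The minimum is 13.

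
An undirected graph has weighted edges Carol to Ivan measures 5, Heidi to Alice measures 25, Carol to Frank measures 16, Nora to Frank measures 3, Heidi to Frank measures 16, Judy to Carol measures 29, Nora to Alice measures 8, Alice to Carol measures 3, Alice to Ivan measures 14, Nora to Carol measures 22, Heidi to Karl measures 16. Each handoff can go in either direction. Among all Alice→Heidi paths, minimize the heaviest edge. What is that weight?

Some routes from Alice to Heidi:
Alice - Nora - Carol - Frank - Heidi: max(8, 22, 16, 16) = 22
Alice - Nora - Frank - Heidi: max(8, 3, 16) = 16
Alice - Carol - Frank - Heidi: max(3, 16, 16) = 16
Alice - Ivan - Carol - Frank - Heidi: max(14, 5, 16, 16) = 16
Smallest bottleneck: 16.

16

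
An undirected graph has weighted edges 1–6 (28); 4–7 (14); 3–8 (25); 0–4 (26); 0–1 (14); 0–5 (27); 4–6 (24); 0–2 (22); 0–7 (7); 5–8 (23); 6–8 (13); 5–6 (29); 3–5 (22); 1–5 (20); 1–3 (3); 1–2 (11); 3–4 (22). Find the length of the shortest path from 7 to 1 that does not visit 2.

Checking several routes:
7-0-4-3-1: 7 + 26 + 22 + 3 = 58
7-4-0-1: 14 + 26 + 14 = 54
7-0-5-1: 7 + 27 + 20 = 54
7-4-3-1: 14 + 22 + 3 = 39
7-0-1: 7 + 14 = 21
The minimum is 21.

21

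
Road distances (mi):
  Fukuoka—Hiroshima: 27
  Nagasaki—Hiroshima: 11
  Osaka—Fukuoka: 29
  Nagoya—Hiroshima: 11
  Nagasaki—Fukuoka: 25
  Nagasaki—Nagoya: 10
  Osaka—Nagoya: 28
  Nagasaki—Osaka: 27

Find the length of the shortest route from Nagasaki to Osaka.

A few of the Nagasaki→Osaka routes:
Nagasaki → Fukuoka → Osaka: 25 + 29 = 54
Nagasaki → Hiroshima → Nagoya → Osaka: 11 + 11 + 28 = 50
Nagasaki → Nagoya → Osaka: 10 + 28 = 38
Nagasaki → Osaka: 27
Nagasaki → Hiroshima → Fukuoka → Osaka: 11 + 27 + 29 = 67
Shortest: 27 mi.

27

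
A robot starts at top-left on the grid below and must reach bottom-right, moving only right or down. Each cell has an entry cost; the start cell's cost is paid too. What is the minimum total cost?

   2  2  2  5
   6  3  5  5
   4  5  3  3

17

Take (0,0)→(0,1)→(0,2)→(1,2)→(2,2)→(2,3) for a total of 2 + 2 + 2 + 5 + 3 + 3 = 17.
For comparison, the top-then-right route costs 19.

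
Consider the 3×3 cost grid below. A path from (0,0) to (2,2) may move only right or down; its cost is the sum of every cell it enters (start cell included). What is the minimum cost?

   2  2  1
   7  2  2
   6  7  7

14

Cheapest: r0c0 -> r0c1 -> r0c2 -> r1c2 -> r2c2
  2 + 2 + 1 + 2 + 7 = 14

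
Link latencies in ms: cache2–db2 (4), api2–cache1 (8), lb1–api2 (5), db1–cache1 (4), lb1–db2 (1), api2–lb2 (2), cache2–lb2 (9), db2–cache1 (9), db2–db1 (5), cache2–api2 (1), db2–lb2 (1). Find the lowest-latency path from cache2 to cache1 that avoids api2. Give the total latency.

Candidate routes:
cache2 -> lb2 -> db2 -> cache1: 9 + 1 + 9 = 19
cache2 -> db2 -> cache1: 4 + 9 = 13
cache2 -> db2 -> db1 -> cache1: 4 + 5 + 4 = 13
cache2 -> lb2 -> db2 -> db1 -> cache1: 9 + 1 + 5 + 4 = 19
Shortest: 13 ms.

13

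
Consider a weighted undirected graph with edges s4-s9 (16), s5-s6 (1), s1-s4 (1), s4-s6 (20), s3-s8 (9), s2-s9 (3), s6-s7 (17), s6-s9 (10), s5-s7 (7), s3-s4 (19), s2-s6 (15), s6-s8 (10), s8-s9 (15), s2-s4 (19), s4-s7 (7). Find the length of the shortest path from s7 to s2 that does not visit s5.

26

Some routes from s7 to s2 avoiding s5:
s7 - s6 - s9 - s2: 17 + 10 + 3 = 30
s7 - s4 - s2: 7 + 19 = 26
s7 - s4 - s9 - s2: 7 + 16 + 3 = 26
Shortest: 26.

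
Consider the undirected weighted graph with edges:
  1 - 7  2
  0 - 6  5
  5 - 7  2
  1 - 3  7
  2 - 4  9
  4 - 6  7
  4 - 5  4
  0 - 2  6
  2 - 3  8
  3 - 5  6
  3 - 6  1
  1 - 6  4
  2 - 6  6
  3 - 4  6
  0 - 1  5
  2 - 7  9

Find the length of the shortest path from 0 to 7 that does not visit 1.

14

Checking several routes:
0→6→3→5→7: 5 + 1 + 6 + 2 = 14
0→6→3→4→5→7: 5 + 1 + 6 + 4 + 2 = 18
0→6→4→5→7: 5 + 7 + 4 + 2 = 18
0→6→2→7: 5 + 6 + 9 = 20
0→2→7: 6 + 9 = 15
The minimum is 14.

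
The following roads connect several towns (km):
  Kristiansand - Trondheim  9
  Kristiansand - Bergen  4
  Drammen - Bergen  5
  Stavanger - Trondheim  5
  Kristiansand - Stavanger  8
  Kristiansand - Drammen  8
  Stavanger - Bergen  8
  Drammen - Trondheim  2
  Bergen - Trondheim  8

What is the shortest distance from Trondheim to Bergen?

7

Some routes from Trondheim to Bergen:
Trondheim - Drammen - Bergen: 2 + 5 = 7
Trondheim - Bergen: 8
Trondheim - Kristiansand - Bergen: 9 + 4 = 13
Best route has total 7 km.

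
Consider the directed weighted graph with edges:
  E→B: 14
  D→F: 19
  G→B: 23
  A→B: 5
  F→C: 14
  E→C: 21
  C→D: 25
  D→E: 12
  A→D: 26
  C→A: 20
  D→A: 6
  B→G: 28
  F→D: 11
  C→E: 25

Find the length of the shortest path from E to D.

46

Paths from E to D:
E-C-A-D: 21 + 20 + 26 = 67
E-C-D: 21 + 25 = 46
Shortest: 46.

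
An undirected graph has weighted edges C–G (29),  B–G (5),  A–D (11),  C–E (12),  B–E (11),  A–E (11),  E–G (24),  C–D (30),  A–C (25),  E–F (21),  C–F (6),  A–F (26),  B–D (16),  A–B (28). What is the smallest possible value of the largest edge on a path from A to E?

11

Some routes from A to E:
A→D→B→E: max(11, 16, 11) = 16
A→E: max(11) = 11
A→C→F→E: max(25, 6, 21) = 25
A→C→E: max(25, 12) = 25
A→D→B→G→E: max(11, 16, 5, 24) = 24
Best route has worst link 11.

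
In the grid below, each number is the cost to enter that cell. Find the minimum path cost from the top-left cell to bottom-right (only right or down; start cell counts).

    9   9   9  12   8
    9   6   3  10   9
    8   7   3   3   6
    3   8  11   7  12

Path [0,0] -> [0,1] -> [1,1] -> [1,2] -> [2,2] -> [2,3] -> [2,4] -> [3,4]: 9 + 9 + 6 + 3 + 3 + 3 + 6 + 12 = 51.
For comparison, the top-then-right route costs 74.

51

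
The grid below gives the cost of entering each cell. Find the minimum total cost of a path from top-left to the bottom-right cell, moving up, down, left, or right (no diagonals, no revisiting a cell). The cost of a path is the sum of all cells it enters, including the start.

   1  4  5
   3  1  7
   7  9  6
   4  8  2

20

Path (0,0)→(1,0)→(1,1)→(1,2)→(2,2)→(3,2): 1 + 3 + 1 + 7 + 6 + 2 = 20.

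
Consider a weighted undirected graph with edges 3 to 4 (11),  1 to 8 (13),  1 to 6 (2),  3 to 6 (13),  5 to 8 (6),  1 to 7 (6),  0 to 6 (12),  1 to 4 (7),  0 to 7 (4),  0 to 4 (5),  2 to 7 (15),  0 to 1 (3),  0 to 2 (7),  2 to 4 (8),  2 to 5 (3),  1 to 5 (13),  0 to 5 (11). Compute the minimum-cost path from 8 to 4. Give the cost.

17

A few of the 8→4 routes:
8 → 1 → 0 → 4: 13 + 3 + 5 = 21
8 → 1 → 4: 13 + 7 = 20
8 → 5 → 2 → 4: 6 + 3 + 8 = 17
8 → 5 → 2 → 0 → 4: 6 + 3 + 7 + 5 = 21
8 → 5 → 0 → 4: 6 + 11 + 5 = 22
Best route has total 17.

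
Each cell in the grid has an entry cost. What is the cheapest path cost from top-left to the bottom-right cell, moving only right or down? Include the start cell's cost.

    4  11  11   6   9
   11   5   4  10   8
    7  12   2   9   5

40

Path (0,0) -> (0,1) -> (1,1) -> (1,2) -> (2,2) -> (2,3) -> (2,4): 4 + 11 + 5 + 4 + 2 + 9 + 5 = 40.
For comparison, the top-then-right route costs 54.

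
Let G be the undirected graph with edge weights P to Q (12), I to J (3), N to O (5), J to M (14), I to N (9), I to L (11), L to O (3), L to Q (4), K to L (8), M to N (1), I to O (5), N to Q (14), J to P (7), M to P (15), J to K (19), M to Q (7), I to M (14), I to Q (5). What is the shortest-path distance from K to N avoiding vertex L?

Some routes from K to N avoiding L:
K-J-M-N: 19 + 14 + 1 = 34
K-J-I-N: 19 + 3 + 9 = 31
K-J-I-O-N: 19 + 3 + 5 + 5 = 32
K-J-I-Q-N: 19 + 3 + 5 + 14 = 41
K-J-I-M-N: 19 + 3 + 14 + 1 = 37
K-J-I-Q-M-N: 19 + 3 + 5 + 7 + 1 = 35
Best route has total 31.

31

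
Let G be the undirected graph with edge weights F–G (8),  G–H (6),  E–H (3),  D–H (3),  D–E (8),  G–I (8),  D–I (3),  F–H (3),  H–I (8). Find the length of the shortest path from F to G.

Candidate routes:
F → H → I → G: 3 + 8 + 8 = 19
F → H → D → I → G: 3 + 3 + 3 + 8 = 17
F → H → E → D → I → G: 3 + 3 + 8 + 3 + 8 = 25
F → H → G: 3 + 6 = 9
F → G: 8
Shortest: 8.

8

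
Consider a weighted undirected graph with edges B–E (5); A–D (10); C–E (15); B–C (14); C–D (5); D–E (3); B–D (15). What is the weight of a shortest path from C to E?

Candidate routes:
C -> E: 15
C -> B -> E: 14 + 5 = 19
C -> B -> D -> E: 14 + 15 + 3 = 32
C -> D -> B -> E: 5 + 15 + 5 = 25
C -> D -> E: 5 + 3 = 8
The minimum is 8.

8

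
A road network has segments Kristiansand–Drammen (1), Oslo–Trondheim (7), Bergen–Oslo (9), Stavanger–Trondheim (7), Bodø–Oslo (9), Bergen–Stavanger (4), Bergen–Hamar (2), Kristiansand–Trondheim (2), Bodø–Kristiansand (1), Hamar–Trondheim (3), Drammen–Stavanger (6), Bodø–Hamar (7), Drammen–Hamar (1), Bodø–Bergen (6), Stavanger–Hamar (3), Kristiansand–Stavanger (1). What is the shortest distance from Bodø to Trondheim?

A few of the Bodø→Trondheim routes:
Bodø→Kristiansand→Drammen→Hamar→Trondheim: 1 + 1 + 1 + 3 = 6
Bodø→Kristiansand→Stavanger→Hamar→Trondheim: 1 + 1 + 3 + 3 = 8
Bodø→Kristiansand→Trondheim: 1 + 2 = 3
The minimum is 3 km.

3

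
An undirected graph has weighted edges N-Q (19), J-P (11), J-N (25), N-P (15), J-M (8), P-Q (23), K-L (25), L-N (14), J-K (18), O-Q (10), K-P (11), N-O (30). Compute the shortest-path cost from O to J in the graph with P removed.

54

A few of the O→J routes:
O→N→J: 30 + 25 = 55
O→Q→N→J: 10 + 19 + 25 = 54
O→Q→N→L→K→J: 10 + 19 + 14 + 25 + 18 = 86
Shortest: 54.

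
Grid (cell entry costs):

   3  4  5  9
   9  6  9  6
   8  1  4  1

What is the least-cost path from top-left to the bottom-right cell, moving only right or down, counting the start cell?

Best path: r0c0 → r0c1 → r1c1 → r2c1 → r2c2 → r2c3
Cost: 3 + 4 + 6 + 1 + 4 + 1 = 19
For comparison, the top-then-right route costs 28.

19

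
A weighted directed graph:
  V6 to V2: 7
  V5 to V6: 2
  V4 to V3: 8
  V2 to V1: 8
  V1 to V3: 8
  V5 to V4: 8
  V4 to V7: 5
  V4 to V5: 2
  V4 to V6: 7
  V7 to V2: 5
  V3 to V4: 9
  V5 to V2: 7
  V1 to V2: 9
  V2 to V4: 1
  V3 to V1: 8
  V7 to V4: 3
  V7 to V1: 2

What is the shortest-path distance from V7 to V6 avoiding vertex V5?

10

Candidate routes:
V7 - V1 - V2 - V4 - V6: 2 + 9 + 1 + 7 = 19
V7 - V4 - V6: 3 + 7 = 10
V7 - V2 - V1 - V3 - V4 - V6: 5 + 8 + 8 + 9 + 7 = 37
V7 - V1 - V3 - V4 - V6: 2 + 8 + 9 + 7 = 26
V7 - V2 - V4 - V6: 5 + 1 + 7 = 13
The minimum is 10.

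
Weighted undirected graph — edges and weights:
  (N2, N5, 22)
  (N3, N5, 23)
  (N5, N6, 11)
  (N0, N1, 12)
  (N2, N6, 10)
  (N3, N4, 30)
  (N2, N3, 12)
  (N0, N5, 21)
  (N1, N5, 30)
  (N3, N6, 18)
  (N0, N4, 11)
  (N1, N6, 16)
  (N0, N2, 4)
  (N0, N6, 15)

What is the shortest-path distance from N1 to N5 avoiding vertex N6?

30

A few of the N1→N5 routes:
N1-N5: 30
N1-N0-N5: 12 + 21 = 33
N1-N0-N2-N5: 12 + 4 + 22 = 38
Shortest: 30.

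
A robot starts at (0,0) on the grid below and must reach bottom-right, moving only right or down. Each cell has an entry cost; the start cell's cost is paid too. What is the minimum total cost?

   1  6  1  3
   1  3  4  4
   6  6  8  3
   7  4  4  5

21

Path (0,0)→(1,0)→(1,1)→(1,2)→(1,3)→(2,3)→(3,3): 1 + 1 + 3 + 4 + 4 + 3 + 5 = 21.
For comparison, the top-then-right route costs 23.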